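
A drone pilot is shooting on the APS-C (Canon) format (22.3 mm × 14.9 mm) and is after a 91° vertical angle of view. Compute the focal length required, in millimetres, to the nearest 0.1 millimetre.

From α = 2·arctan(h/2f) we get f = h / (2·tan(α/2)).
With h = 14.9 mm and α/2 = 45.5°, tan(α/2) ≈ 1.01761, so f ≈ 14.9 / 2.03521 ≈ 7.3211 mm.

7.3 mm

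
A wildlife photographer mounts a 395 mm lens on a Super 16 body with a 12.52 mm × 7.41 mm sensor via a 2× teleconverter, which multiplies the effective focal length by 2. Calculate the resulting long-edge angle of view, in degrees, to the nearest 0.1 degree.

0.9°

Effective focal length f = 395 × 2 = 790 mm.
α = 2·arctan(12.52 / (2 × 790)) = 2·arctan(0.00792) ≈ 0.9080°.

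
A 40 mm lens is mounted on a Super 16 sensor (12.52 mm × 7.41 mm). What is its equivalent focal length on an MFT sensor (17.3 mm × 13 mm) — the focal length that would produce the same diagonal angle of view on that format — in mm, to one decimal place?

59.5 mm

Sensor diagonal = √(12.52² + 7.41²) = √211.6585 ≈ 14.5485 mm.
Sensor diagonal = √(17.3² + 13²) = √468.2900 ≈ 21.6400 mm.
Equal angle of view means equal diagonal/f ratio, so f₂ = f₁ · (diagonal₂/diagonal₁) = 40 × 21.6400/14.5485.
f₂ = 40 × 1.48744 ≈ 59.498 mm.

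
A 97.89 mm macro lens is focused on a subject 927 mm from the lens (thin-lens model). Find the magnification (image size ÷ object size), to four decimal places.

Thin lens: 1/f = 1/dₒ + 1/dᵢ → 1/dᵢ = 1/97.89 − 1/927 = 0.0091368 mm⁻¹, so dᵢ ≈ 109.4475 mm.
Magnification m = dᵢ/dₒ = 109.4475/927 ≈ 0.11807.

0.1181×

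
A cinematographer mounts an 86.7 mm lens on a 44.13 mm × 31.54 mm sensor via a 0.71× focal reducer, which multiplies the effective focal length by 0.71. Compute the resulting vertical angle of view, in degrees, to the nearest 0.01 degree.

28.74°

Effective focal length f = 86.7 × 0.71 = 61.557 mm.
α = 2·arctan(31.54 / (2 × 61.557)) = 2·arctan(0.25619) ≈ 28.7386°.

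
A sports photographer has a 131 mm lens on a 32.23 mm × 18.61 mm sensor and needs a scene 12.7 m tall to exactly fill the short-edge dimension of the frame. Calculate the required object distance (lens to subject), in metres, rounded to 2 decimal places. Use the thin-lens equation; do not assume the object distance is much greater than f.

W: 12.7 m = 12700 mm.
Magnification m = h/W = dᵢ/dₒ; combined with 1/f = 1/dₒ + 1/dᵢ this gives dₒ = f·(1 + W/h).
dₒ = 131 mm × (1 + 12700/18.61) = 131 × 683.4288 ≈ 89529.173 mm = 89.5292 m.

89.53 m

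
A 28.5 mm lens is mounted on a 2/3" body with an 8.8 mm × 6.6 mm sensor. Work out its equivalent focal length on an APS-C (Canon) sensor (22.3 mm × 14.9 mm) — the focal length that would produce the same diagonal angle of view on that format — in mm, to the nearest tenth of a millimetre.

69.5 mm

Sensor diagonal = √(8.8² + 6.6²) = √121.0000 ≈ 11.0000 mm.
Sensor diagonal = √(22.3² + 14.9²) = √719.3000 ≈ 26.8198 mm.
Equal angle of view means equal diagonal/f ratio, so f₂ = f₁ · (diagonal₂/diagonal₁) = 28.5 × 26.8198/11.0000.
f₂ = 28.5 × 2.43816 ≈ 69.488 mm.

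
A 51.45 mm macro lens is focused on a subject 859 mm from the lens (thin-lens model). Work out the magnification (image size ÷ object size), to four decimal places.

Thin lens: 1/f = 1/dₒ + 1/dᵢ → 1/dᵢ = 1/51.45 − 1/859 = 0.0182722 mm⁻¹, so dᵢ ≈ 54.7279 mm.
Magnification m = dᵢ/dₒ = 54.7279/859 ≈ 0.06371.

0.0637×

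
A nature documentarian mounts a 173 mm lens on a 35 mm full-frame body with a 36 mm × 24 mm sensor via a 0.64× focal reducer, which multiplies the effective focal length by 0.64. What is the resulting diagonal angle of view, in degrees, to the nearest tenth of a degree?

Effective focal length f = 173 × 0.64 = 110.72 mm.
Sensor diagonal = √(36² + 24²) = √1872.0000 ≈ 43.2666 mm.
α = 2·arctan(43.267 / (2 × 110.72)) = 2·arctan(0.19539) ≈ 22.1112°.

22.1°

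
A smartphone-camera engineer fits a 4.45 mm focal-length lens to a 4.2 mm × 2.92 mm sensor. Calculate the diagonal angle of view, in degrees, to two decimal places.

Sensor diagonal = √(4.2² + 2.92²) = √26.1664 ≈ 5.1153 mm.
Angle of view α = 2·arctan(d/2f) with d = 5.1153 mm and f = 4.45 mm.
d/2f = 0.57475; arctan(0.57475) ≈ 29.8883°, so α ≈ 59.7766°.

59.78°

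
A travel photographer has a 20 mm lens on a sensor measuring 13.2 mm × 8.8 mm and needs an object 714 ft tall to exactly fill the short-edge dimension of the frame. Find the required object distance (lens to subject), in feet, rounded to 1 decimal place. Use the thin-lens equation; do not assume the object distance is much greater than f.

W: 714 ft × 304.8 mm/ft = 217627.19 mm.
Magnification m = h/W = dᵢ/dₒ; combined with 1/f = 1/dₒ + 1/dᵢ this gives dₒ = f·(1 + W/h).
dₒ = 20 mm × (1 + 217627/8.8) = 20 × 24731.3628 ≈ 494627.257 mm = 494627.257/304.8 ft = 1622.79 ft.

1622.8 ft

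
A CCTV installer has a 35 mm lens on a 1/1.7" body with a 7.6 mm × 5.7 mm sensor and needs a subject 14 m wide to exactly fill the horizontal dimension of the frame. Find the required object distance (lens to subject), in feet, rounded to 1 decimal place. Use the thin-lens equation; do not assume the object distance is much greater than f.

W: 14 m = 14000 mm.
Magnification m = w/W = dᵢ/dₒ; combined with 1/f = 1/dₒ + 1/dᵢ this gives dₒ = f·(1 + W/w).
dₒ = 35 mm × (1 + 14000/7.6) = 35 × 1843.1053 ≈ 64508.684 mm = 64508.684/304.8 ft = 211.643 ft.

211.6 ft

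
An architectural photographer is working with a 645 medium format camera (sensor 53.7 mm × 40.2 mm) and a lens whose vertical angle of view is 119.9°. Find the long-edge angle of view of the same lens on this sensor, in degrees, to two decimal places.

133.17°

From the vertical AOV: f = 40.2 / (2·tan(59.95°)) = 40.2 / 3.45713 ≈ 11.6281 mm.
Long-edge AOV = 2·arctan(53.7 / (2 × 11.6281)) = 2·arctan(2.30905) ≈ 133.1673°.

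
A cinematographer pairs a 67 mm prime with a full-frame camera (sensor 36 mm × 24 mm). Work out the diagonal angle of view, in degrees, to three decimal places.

35.789°

Sensor diagonal = √(36² + 24²) = √1872.0000 ≈ 43.2666 mm.
Angle of view α = 2·arctan(d/2f) with d = 43.2666 mm and f = 67 mm.
d/2f = 0.32289; arctan(0.32289) ≈ 17.8945°, so α ≈ 35.7890°.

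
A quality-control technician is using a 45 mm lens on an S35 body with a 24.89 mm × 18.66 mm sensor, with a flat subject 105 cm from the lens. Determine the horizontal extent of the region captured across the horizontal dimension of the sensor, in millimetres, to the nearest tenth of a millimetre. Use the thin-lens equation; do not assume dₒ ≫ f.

dₒ: 105 cm = 1050 mm.
Similar triangles through the lens centre give W/dₒ = w/dᵢ; with 1/f = 1/dₒ + 1/dᵢ this gives W = w·(dₒ − f)/f.
W = 24.89 mm × (1050 − 45) / 45 = 24.89 × 22.3333 ≈ 555.877 mm.

555.9 mm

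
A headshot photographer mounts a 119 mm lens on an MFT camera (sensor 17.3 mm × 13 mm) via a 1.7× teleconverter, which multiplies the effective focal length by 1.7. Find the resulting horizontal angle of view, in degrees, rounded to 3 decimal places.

4.897°

Effective focal length f = 119 × 1.7 = 202.3 mm.
α = 2·arctan(17.3 / (2 × 202.3)) = 2·arctan(0.04276) ≈ 4.8968°.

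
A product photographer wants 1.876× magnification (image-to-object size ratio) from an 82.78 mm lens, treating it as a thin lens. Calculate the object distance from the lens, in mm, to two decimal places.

126.91 mm

With m = dᵢ/dₒ and 1/f = 1/dₒ + 1/dᵢ, substituting dᵢ = m·dₒ gives 1/f = (1 + 1/m)/dₒ, hence dₒ = f·(1 + 1/m).
dₒ = 82.78 × (1 + 1/1.876) = 82.78 × 1.53305 ≈ 126.906 mm.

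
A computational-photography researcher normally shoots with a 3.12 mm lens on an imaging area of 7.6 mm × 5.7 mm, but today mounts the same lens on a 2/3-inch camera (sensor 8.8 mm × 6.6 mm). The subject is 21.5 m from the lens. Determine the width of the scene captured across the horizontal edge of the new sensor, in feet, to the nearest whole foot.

The focal length stays 3.12 mm; the relevant sensor dimension is now w = 8.8 mm. Object distance dₒ = 21.5 m = 21500 mm.
Thin-lens field width W = w·(dₒ − f)/f = 8.8 × (21500 − 3.12)/3.12 ≈ 60632.226 mm = 60632.226/304.8 ft = 198.925 ft.

199 ft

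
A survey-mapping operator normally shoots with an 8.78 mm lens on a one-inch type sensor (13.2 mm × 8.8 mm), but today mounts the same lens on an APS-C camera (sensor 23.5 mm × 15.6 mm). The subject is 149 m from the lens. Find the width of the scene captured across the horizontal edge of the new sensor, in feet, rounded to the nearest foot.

1308 ft

The focal length stays 8.78 mm; the relevant sensor dimension is now w = 23.5 mm. Object distance dₒ = 149 m = 149000 mm.
Thin-lens field width W = w·(dₒ − f)/f = 23.5 × (149000 − 8.78)/8.78 ≈ 398780.600 mm = 398780.600/304.8 ft = 1308.34 ft.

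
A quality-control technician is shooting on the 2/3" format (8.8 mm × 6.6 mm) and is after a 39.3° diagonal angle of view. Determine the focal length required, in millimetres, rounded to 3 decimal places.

15.403 mm

Sensor diagonal = √(8.8² + 6.6²) = √121.0000 ≈ 11.0000 mm.
From α = 2·arctan(d/2f) we get f = d / (2·tan(α/2)).
With d = 11.0000 mm and α/2 = 19.65°, tan(α/2) ≈ 0.35707, so f ≈ 11.0000 / 0.71414 ≈ 15.4032 mm.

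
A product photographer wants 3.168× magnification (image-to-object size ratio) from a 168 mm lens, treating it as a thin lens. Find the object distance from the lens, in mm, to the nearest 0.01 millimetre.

221.03 mm

With m = dᵢ/dₒ and 1/f = 1/dₒ + 1/dᵢ, substituting dᵢ = m·dₒ gives 1/f = (1 + 1/m)/dₒ, hence dₒ = f·(1 + 1/m).
dₒ = 168 × (1 + 1/3.168) = 168 × 1.31566 ≈ 221.030 mm.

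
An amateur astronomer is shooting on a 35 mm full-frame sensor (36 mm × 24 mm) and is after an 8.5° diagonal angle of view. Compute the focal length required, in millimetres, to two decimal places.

Sensor diagonal = √(36² + 24²) = √1872.0000 ≈ 43.2666 mm.
From α = 2·arctan(d/2f) we get f = d / (2·tan(α/2)).
With d = 43.2666 mm and α/2 = 4.25°, tan(α/2) ≈ 0.07431, so f ≈ 43.2666 / 0.14863 ≈ 291.1113 mm.

291.11 mm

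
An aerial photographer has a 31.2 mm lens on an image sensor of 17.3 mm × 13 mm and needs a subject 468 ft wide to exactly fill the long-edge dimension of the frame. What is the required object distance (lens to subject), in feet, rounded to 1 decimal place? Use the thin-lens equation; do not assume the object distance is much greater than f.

W: 468 ft × 304.8 mm/ft = 142646.40 mm.
Magnification m = w/W = dᵢ/dₒ; combined with 1/f = 1/dₒ + 1/dᵢ this gives dₒ = f·(1 + W/w).
dₒ = 31.2 mm × (1 + 142646/17.3) = 31.2 × 8246.4564 ≈ 257289.439 mm = 257289.439/304.8 ft = 844.125 ft.

844.1 ft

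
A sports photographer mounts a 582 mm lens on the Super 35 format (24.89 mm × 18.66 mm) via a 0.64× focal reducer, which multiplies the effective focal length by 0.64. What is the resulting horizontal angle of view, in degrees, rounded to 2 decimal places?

3.83°

Effective focal length f = 582 × 0.64 = 372.48 mm.
α = 2·arctan(24.89 / (2 × 372.48)) = 2·arctan(0.03341) ≈ 3.8272°.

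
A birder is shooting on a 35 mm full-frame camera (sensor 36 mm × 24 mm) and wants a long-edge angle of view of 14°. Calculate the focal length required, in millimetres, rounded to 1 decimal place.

From α = 2·arctan(w/2f) we get f = w / (2·tan(α/2)).
With w = 36 mm and α/2 = 7°, tan(α/2) ≈ 0.12278, so f ≈ 36 / 0.24557 ≈ 146.5982 mm.

146.6 mm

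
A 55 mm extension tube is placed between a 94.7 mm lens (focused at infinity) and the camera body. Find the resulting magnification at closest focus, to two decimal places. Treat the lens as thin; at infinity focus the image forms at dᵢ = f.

The tube moves the image plane from f to f + e, so dᵢ = 94.7 + 55 = 149.7 mm. Focus is achieved when 1/f = 1/dₒ + 1/dᵢ, giving dₒ = 1/(1/f − 1/(f+e)).
Magnification m = dᵢ/dₒ = (f+e)·(1/f − 1/(f+e)) = e/f = 55/94.7 ≈ 0.5808.

0.58×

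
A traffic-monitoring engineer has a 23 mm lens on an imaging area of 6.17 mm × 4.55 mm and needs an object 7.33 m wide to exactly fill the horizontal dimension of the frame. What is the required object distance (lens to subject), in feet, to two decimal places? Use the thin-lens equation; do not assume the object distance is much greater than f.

89.72 ft

W: 7.33 m = 7330 mm.
Magnification m = w/W = dᵢ/dₒ; combined with 1/f = 1/dₒ + 1/dᵢ this gives dₒ = f·(1 + W/w).
dₒ = 23 mm × (1 + 7330/6.17) = 23 × 1189.0065 ≈ 27347.149 mm = 27347.149/304.8 ft = 89.7216 ft.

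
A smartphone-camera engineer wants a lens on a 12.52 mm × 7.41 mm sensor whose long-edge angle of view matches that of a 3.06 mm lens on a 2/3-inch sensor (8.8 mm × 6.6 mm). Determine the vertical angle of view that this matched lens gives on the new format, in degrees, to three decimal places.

80.798°

Equal long-edge AOV ⇒ f₂ = f₁ · 12.52/8.8 = 3.06 × 1.42273 ≈ 4.3535 mm.
Vertical AOV on the new format = 2·arctan(7.41 / (2 × 4.3535)) = 2·arctan(0.85103) ≈ 80.7976°.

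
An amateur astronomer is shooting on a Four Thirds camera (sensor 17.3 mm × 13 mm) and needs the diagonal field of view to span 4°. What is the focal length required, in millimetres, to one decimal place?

Sensor diagonal = √(17.3² + 13²) = √468.2900 ≈ 21.6400 mm.
From α = 2·arctan(d/2f) we get f = d / (2·tan(α/2)).
With d = 21.6400 mm and α/2 = 2°, tan(α/2) ≈ 0.03492, so f ≈ 21.6400 / 0.06984 ≈ 309.8444 mm.

309.8 mm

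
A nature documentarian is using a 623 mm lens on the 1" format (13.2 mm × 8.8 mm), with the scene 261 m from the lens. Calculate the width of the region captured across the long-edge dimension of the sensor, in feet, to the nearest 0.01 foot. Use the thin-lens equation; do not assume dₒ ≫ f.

18.10 ft

dₒ: 261 m = 261000 mm.
Similar triangles through the lens centre give W/dₒ = w/dᵢ; with 1/f = 1/dₒ + 1/dᵢ this gives W = w·(dₒ − f)/f.
W = 13.2 mm × (261000 − 623) / 623 = 13.2 × 417.9406 ≈ 5516.816 mm = 5516.816/304.8 ft = 18.0998 ft.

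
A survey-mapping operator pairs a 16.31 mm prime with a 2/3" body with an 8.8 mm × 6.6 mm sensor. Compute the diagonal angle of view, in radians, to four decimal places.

0.6505 rad

Sensor diagonal = √(8.8² + 6.6²) = √121.0000 ≈ 11.0000 mm.
Angle of view α = 2·arctan(d/2f) with d = 11.0000 mm and f = 16.31 mm.
d/2f = 0.33722; arctan(0.33722) ≈ 0.3252 rad, so α ≈ 0.6505 rad.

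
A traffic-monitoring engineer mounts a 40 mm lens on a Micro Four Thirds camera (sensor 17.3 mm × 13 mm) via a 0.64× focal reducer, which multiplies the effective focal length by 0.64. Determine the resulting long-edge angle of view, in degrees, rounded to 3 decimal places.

Effective focal length f = 40 × 0.64 = 25.6 mm.
α = 2·arctan(17.3 / (2 × 25.6)) = 2·arctan(0.33789) ≈ 37.3393°.

37.339°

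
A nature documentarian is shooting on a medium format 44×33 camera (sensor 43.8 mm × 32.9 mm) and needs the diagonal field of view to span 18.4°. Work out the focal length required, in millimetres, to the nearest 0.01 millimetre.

Sensor diagonal = √(43.8² + 32.9²) = √3000.8500 ≈ 54.7800 mm.
From α = 2·arctan(d/2f) we get f = d / (2·tan(α/2)).
With d = 54.7800 mm and α/2 = 9.2°, tan(α/2) ≈ 0.16196, so f ≈ 54.7800 / 0.32393 ≈ 169.1110 mm.

169.11 mm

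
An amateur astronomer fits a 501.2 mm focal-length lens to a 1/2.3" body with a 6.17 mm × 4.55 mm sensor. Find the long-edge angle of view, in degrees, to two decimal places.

0.71°

Angle of view α = 2·arctan(w/2f) with w = 6.17 mm and f = 501.2 mm.
w/2f = 0.00616; arctan(0.00616) ≈ 0.3527°, so α ≈ 0.7053°.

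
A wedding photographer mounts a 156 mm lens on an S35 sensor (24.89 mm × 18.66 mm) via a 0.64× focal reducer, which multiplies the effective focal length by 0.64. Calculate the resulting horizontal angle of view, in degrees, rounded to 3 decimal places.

14.210°

Effective focal length f = 156 × 0.64 = 99.84 mm.
α = 2·arctan(24.89 / (2 × 99.84)) = 2·arctan(0.12465) ≈ 14.2105°.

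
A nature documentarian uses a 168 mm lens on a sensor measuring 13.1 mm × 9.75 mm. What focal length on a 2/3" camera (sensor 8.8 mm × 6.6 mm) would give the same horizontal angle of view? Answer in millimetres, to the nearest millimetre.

Equal angle of view means equal width/f ratio, so f₂ = f₁ · (width₂/width₁) = 168 × 8.8/13.1.
f₂ = 168 × 0.67176 ≈ 112.855 mm.

113 mm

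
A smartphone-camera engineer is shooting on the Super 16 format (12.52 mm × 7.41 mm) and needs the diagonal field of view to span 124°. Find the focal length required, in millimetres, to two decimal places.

3.87 mm

Sensor diagonal = √(12.52² + 7.41²) = √211.6585 ≈ 14.5485 mm.
From α = 2·arctan(d/2f) we get f = d / (2·tan(α/2)).
With d = 14.5485 mm and α/2 = 62°, tan(α/2) ≈ 1.88073, so f ≈ 14.5485 / 3.76145 ≈ 3.8678 mm.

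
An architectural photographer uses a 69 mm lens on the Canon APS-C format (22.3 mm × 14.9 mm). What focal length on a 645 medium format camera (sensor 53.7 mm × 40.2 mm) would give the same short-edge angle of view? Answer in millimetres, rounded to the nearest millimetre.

186 mm

Equal angle of view means equal height/f ratio, so f₂ = f₁ · (height₂/height₁) = 69 × 40.2/14.9.
f₂ = 69 × 2.69799 ≈ 186.161 mm.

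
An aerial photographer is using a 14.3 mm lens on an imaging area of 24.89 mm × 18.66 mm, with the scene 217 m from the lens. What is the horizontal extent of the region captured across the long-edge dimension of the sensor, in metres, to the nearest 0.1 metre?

377.7 m

dₒ: 217 m = 217000 mm.
Similar triangles through the lens centre give W/dₒ = w/dᵢ; with 1/f = 1/dₒ + 1/dᵢ this gives W = w·(dₒ − f)/f.
W = 24.89 mm × (217000 − 14.3) / 14.3 = 24.89 × 15173.8252 ≈ 377676.509 mm = 377.677 m.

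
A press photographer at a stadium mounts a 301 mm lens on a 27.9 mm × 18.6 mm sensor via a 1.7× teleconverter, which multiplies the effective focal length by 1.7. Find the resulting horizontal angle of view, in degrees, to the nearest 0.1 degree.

Effective focal length f = 301 × 1.7 = 511.7 mm.
α = 2·arctan(27.9 / (2 × 511.7)) = 2·arctan(0.02726) ≈ 3.1232°.

3.1°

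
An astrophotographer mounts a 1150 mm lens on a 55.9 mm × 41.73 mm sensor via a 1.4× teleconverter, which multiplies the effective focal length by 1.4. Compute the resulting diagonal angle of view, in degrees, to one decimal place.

2.5°

Effective focal length f = 1150 × 1.4 = 1610 mm.
Sensor diagonal = √(55.9² + 41.73²) = √4866.2029 ≈ 69.7582 mm.
α = 2·arctan(69.758 / (2 × 1610)) = 2·arctan(0.02166) ≈ 2.4821°.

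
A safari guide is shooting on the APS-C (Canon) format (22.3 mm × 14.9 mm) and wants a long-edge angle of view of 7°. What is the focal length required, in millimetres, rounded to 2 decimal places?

182.30 mm

From α = 2·arctan(w/2f) we get f = w / (2·tan(α/2)).
With w = 22.3 mm and α/2 = 3.5°, tan(α/2) ≈ 0.06116, so f ≈ 22.3 / 0.12233 ≈ 182.3009 mm.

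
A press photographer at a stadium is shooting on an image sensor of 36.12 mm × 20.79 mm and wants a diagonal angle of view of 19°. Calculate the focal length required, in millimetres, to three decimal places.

Sensor diagonal = √(36.12² + 20.79²) = √1736.8785 ≈ 41.6759 mm.
From α = 2·arctan(d/2f) we get f = d / (2·tan(α/2)).
With d = 41.6759 mm and α/2 = 9.5°, tan(α/2) ≈ 0.16734, so f ≈ 41.6759 / 0.33469 ≈ 124.5226 mm.

124.523 mm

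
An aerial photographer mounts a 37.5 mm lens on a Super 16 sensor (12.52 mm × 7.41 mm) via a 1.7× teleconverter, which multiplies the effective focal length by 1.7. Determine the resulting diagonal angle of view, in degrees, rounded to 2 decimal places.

13.02°

Effective focal length f = 37.5 × 1.7 = 63.75 mm.
Sensor diagonal = √(12.52² + 7.41²) = √211.6585 ≈ 14.5485 mm.
α = 2·arctan(14.548 / (2 × 63.75)) = 2·arctan(0.11411) ≈ 13.0193°.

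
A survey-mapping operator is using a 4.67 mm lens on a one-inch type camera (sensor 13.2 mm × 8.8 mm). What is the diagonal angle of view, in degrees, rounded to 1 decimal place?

119.0°

Sensor diagonal = √(13.2² + 8.8²) = √251.6800 ≈ 15.8644 mm.
Angle of view α = 2·arctan(d/2f) with d = 15.8644 mm and f = 4.67 mm.
d/2f = 1.69855; arctan(1.69855) ≈ 59.5130°, so α ≈ 119.0261°.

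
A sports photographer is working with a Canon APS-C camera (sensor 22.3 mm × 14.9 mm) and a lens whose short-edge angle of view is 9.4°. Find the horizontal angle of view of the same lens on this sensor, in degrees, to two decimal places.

14.03°

From the short-edge AOV: f = 14.9 / (2·tan(4.7°)) = 14.9 / 0.16443 ≈ 90.6161 mm.
Horizontal AOV = 2·arctan(22.3 / (2 × 90.6161)) = 2·arctan(0.12305) ≈ 14.0296°.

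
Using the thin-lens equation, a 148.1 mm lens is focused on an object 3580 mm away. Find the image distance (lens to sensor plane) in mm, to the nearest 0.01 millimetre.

1/dᵢ = 1/f − 1/dₒ = 1/148.1 − 1/3580 = 0.0064729 mm⁻¹.
dᵢ = 1/0.0064729 ≈ 154.4911 mm.

154.49 mm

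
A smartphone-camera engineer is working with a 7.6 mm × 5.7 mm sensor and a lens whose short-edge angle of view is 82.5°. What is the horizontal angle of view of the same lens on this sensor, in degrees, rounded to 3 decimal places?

98.925°

From the short-edge AOV: f = 5.7 / (2·tan(41.25°)) = 5.7 / 1.75395 ≈ 3.2498 mm.
Horizontal AOV = 2·arctan(7.6 / (2 × 3.2498)) = 2·arctan(1.16930) ≈ 98.9251°.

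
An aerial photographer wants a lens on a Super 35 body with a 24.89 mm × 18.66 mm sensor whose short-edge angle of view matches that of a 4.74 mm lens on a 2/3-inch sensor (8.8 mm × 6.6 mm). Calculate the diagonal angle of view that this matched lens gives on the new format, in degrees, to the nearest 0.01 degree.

Equal short-edge AOV ⇒ f₂ = f₁ · 18.66/6.6 = 4.74 × 2.82727 ≈ 13.4013 mm.
Sensor diagonal = √(24.89² + 18.66²) = √967.7077 ≈ 31.1080 mm.
Diagonal AOV on the new format = 2·arctan(31.1080 / (2 × 13.4013)) = 2·arctan(1.16064) ≈ 98.5039°.

98.50°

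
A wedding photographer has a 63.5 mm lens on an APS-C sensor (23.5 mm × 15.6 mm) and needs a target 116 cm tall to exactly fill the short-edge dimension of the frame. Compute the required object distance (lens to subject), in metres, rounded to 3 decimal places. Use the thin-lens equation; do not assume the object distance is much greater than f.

W: 116 cm = 1160 mm.
Magnification m = h/W = dᵢ/dₒ; combined with 1/f = 1/dₒ + 1/dᵢ this gives dₒ = f·(1 + W/h).
dₒ = 63.5 mm × (1 + 1160/15.6) = 63.5 × 75.3590 ≈ 4785.295 mm = 4.78529 m.

4.785 m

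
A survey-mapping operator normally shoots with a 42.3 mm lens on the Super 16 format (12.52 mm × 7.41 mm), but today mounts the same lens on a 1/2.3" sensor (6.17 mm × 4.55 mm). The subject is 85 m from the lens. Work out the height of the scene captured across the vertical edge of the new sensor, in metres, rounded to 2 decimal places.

9.14 m

The focal length stays 42.3 mm; the relevant sensor dimension is now h = 4.55 mm. Object distance dₒ = 85 m = 85000 mm.
Thin-lens field height W = h·(dₒ − f)/f = 4.55 × (85000 − 42.3)/42.3 ≈ 9138.476 mm = 9.13848 m.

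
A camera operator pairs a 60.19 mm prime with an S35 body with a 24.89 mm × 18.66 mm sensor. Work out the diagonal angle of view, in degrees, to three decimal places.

28.978°

Sensor diagonal = √(24.89² + 18.66²) = √967.7077 ≈ 31.1080 mm.
Angle of view α = 2·arctan(d/2f) with d = 31.1080 mm and f = 60.19 mm.
d/2f = 0.25842; arctan(0.25842) ≈ 14.4891°, so α ≈ 28.9782°.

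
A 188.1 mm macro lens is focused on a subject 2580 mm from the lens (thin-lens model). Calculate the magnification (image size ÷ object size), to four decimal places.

0.0786×

Thin lens: 1/f = 1/dₒ + 1/dᵢ → 1/dᵢ = 1/188.1 − 1/2580 = 0.0049287 mm⁻¹, so dᵢ ≈ 202.8923 mm.
Magnification m = dᵢ/dₒ = 202.8923/2580 ≈ 0.07864.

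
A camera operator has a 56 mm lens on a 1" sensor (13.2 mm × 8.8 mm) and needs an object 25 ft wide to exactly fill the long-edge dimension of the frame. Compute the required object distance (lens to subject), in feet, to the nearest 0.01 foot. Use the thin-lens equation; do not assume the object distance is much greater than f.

106.24 ft

W: 25 ft × 304.8 mm/ft = 7620.00 mm.
Magnification m = w/W = dᵢ/dₒ; combined with 1/f = 1/dₒ + 1/dᵢ this gives dₒ = f·(1 + W/w).
dₒ = 56 mm × (1 + 7620/13.2) = 56 × 578.2727 ≈ 32383.272 mm = 32383.272/304.8 ft = 106.244 ft.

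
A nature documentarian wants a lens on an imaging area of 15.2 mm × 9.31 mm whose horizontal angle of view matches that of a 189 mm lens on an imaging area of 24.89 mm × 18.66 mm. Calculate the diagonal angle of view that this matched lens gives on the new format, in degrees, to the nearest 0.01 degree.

Equal horizontal AOV ⇒ f₂ = f₁ · 15.2/24.89 = 189 × 0.61069 ≈ 115.4198 mm.
Sensor diagonal = √(15.2² + 9.31²) = √317.7161 ≈ 17.8246 mm.
Diagonal AOV on the new format = 2·arctan(17.8246 / (2 × 115.4198)) = 2·arctan(0.07722) ≈ 8.8308°.

8.83°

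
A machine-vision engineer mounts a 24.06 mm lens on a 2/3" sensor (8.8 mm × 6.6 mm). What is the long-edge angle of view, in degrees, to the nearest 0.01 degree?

20.73°

Angle of view α = 2·arctan(w/2f) with w = 8.8 mm and f = 24.06 mm.
w/2f = 0.18288; arctan(0.18288) ≈ 10.3635°, so α ≈ 20.7270°.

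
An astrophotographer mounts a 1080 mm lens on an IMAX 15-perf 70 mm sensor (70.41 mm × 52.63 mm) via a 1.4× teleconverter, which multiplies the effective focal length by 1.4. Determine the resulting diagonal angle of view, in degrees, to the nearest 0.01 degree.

3.33°

Effective focal length f = 1080 × 1.4 = 1512 mm.
Sensor diagonal = √(70.41² + 52.63²) = √7727.4850 ≈ 87.9061 mm.
α = 2·arctan(87.906 / (2 × 1512)) = 2·arctan(0.02907) ≈ 3.3302°.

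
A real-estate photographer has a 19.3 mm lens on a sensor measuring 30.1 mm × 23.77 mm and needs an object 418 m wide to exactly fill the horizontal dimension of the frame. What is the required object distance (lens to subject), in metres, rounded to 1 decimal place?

W: 418 m = 418000 mm.
Magnification m = w/W = dᵢ/dₒ; combined with 1/f = 1/dₒ + 1/dᵢ this gives dₒ = f·(1 + W/w).
dₒ = 19.3 mm × (1 + 418000/30.1) = 19.3 × 13888.0432 ≈ 268039.234 mm = 268.039 m.

268.0 m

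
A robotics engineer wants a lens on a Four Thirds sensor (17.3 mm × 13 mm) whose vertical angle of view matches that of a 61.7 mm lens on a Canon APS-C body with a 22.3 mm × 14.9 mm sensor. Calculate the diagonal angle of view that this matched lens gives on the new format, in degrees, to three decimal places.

22.729°

Equal vertical AOV ⇒ f₂ = f₁ · 13/14.9 = 61.7 × 0.87248 ≈ 53.8322 mm.
Sensor diagonal = √(17.3² + 13²) = √468.2900 ≈ 21.6400 mm.
Diagonal AOV on the new format = 2·arctan(21.6400 / (2 × 53.8322)) = 2·arctan(0.20099) ≈ 22.7295°.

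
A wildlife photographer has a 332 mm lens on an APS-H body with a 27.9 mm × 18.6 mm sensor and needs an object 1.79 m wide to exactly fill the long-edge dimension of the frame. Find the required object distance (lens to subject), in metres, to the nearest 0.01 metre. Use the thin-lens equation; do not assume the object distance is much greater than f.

21.63 m

W: 1.79 m = 1790 mm.
Magnification m = w/W = dᵢ/dₒ; combined with 1/f = 1/dₒ + 1/dᵢ this gives dₒ = f·(1 + W/w).
dₒ = 332 mm × (1 + 1790/27.9) = 332 × 65.1577 ≈ 21632.358 mm = 21.6324 m.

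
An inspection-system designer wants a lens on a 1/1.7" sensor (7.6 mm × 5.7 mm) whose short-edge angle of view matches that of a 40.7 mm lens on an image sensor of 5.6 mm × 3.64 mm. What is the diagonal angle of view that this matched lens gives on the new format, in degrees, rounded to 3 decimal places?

Equal short-edge AOV ⇒ f₂ = f₁ · 5.7/3.64 = 40.7 × 1.56593 ≈ 63.7335 mm.
Sensor diagonal = √(7.6² + 5.7²) = √90.2500 ≈ 9.5000 mm.
Diagonal AOV on the new format = 2·arctan(9.5000 / (2 × 63.7335)) = 2·arctan(0.07453) ≈ 8.5246°.

8.525°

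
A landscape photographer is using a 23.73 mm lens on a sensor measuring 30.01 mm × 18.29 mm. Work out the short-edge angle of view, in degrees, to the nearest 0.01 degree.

Angle of view α = 2·arctan(h/2f) with h = 18.29 mm and f = 23.73 mm.
h/2f = 0.38538; arctan(0.38538) ≈ 21.0755°, so α ≈ 42.1510°.

42.15°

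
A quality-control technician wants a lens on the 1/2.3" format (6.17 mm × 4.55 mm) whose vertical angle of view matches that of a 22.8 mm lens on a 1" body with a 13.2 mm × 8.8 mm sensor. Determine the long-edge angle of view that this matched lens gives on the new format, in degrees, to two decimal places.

29.33°

Equal vertical AOV ⇒ f₂ = f₁ · 4.55/8.8 = 22.8 × 0.51705 ≈ 11.7886 mm.
Long-edge AOV on the new format = 2·arctan(6.17 / (2 × 11.7886)) = 2·arctan(0.26169) ≈ 29.3300°.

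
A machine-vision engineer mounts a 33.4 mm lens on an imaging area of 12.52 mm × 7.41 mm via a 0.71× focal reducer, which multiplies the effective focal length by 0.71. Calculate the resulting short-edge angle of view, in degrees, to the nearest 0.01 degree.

17.76°

Effective focal length f = 33.4 × 0.71 = 23.714 mm.
α = 2·arctan(7.41 / (2 × 23.714)) = 2·arctan(0.15624) ≈ 17.7598°.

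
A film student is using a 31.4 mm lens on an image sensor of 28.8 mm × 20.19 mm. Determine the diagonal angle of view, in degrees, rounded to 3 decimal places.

Sensor diagonal = √(28.8² + 20.19²) = √1237.0761 ≈ 35.1721 mm.
Angle of view α = 2·arctan(d/2f) with d = 35.1721 mm and f = 31.4 mm.
d/2f = 0.56007; arctan(0.56007) ≈ 29.2517°, so α ≈ 58.5033°.

58.503°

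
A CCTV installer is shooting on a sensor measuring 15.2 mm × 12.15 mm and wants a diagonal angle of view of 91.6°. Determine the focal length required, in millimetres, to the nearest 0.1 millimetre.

9.5 mm

Sensor diagonal = √(15.2² + 12.15²) = √378.6625 ≈ 19.4593 mm.
From α = 2·arctan(d/2f) we get f = d / (2·tan(α/2)).
With d = 19.4593 mm and α/2 = 45.8°, tan(α/2) ≈ 1.02832, so f ≈ 19.4593 / 2.05665 ≈ 9.4616 mm.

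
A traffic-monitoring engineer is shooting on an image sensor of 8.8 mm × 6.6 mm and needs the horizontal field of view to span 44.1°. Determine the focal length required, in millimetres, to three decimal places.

From α = 2·arctan(w/2f) we get f = w / (2·tan(α/2)).
With w = 8.8 mm and α/2 = 22.05°, tan(α/2) ≈ 0.40504, so f ≈ 8.8 / 0.81008 ≈ 10.8631 mm.

10.863 mm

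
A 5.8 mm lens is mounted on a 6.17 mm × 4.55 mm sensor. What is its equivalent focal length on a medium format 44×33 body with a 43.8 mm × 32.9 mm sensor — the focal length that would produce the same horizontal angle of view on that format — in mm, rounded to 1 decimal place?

Equal angle of view means equal width/f ratio, so f₂ = f₁ · (width₂/width₁) = 5.8 × 43.8/6.17.
f₂ = 5.8 × 7.09887 ≈ 41.173 mm.

41.2 mm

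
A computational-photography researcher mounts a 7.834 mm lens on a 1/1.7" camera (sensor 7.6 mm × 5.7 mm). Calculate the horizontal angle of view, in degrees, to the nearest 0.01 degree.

Angle of view α = 2·arctan(w/2f) with w = 7.6 mm and f = 7.834 mm.
w/2f = 0.48507; arctan(0.48507) ≈ 25.8764°, so α ≈ 51.7528°.

51.75°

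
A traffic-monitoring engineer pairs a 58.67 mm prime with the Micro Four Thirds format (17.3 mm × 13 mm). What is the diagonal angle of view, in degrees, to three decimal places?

Sensor diagonal = √(17.3² + 13²) = √468.2900 ≈ 21.6400 mm.
Angle of view α = 2·arctan(d/2f) with d = 21.6400 mm and f = 58.67 mm.
d/2f = 0.18442; arctan(0.18442) ≈ 10.4492°, so α ≈ 20.8983°.

20.898°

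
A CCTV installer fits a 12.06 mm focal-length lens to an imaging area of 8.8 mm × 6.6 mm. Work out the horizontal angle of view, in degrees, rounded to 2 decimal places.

Angle of view α = 2·arctan(w/2f) with w = 8.8 mm and f = 12.06 mm.
w/2f = 0.36484; arctan(0.36484) ≈ 20.0441°, so α ≈ 40.0882°.

40.09°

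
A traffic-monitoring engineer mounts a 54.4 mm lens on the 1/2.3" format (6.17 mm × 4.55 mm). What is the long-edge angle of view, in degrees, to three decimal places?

6.491°

Angle of view α = 2·arctan(w/2f) with w = 6.17 mm and f = 54.4 mm.
w/2f = 0.05671; arctan(0.05671) ≈ 3.2457°, so α ≈ 6.4915°.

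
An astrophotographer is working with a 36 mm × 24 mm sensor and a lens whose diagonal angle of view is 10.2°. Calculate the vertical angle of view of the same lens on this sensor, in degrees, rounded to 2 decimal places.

5.67°

Sensor diagonal = √(36² + 24²) = √1872.0000 ≈ 43.2666 mm.
From the diagonal AOV: f = 43.2666 / (2·tan(5.1°)) = 43.2666 / 0.17850 ≈ 242.3965 mm.
Vertical AOV = 2·arctan(24 / (2 × 242.3965)) = 2·arctan(0.04951) ≈ 5.6683°.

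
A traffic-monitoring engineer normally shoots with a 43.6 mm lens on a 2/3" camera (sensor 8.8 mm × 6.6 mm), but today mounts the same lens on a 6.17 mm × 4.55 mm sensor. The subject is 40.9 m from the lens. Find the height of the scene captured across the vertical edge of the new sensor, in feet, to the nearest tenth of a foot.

14.0 ft

The focal length stays 43.6 mm; the relevant sensor dimension is now h = 4.55 mm. Object distance dₒ = 40.9 m = 40900 mm.
Thin-lens field height W = h·(dₒ − f)/f = 4.55 × (40900 − 43.6)/43.6 ≈ 4263.684 mm = 4263.684/304.8 ft = 13.9885 ft.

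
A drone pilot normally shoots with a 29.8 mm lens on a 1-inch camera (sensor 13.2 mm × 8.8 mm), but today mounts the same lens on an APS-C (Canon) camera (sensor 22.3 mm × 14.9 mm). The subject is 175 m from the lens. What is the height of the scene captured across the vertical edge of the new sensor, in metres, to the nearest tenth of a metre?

87.5 m

The focal length stays 29.8 mm; the relevant sensor dimension is now h = 14.9 mm. Object distance dₒ = 175 m = 175000 mm.
Thin-lens field height W = h·(dₒ − f)/f = 14.9 × (175000 − 29.8)/29.8 ≈ 87485.100 mm = 87.4851 m.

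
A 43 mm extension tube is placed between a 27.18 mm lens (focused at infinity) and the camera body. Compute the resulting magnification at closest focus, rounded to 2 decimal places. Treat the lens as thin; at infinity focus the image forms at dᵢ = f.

The tube moves the image plane from f to f + e, so dᵢ = 27.18 + 43 = 70.18 mm. Focus is achieved when 1/f = 1/dₒ + 1/dᵢ, giving dₒ = 1/(1/f − 1/(f+e)).
Magnification m = dᵢ/dₒ = (f+e)·(1/f − 1/(f+e)) = e/f = 43/27.18 ≈ 1.5820.

1.58×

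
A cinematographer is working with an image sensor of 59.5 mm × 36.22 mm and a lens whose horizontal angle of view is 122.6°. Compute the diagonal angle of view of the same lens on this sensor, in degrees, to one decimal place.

129.9°

From the horizontal AOV: f = 59.5 / (2·tan(61.3°)) = 59.5 / 3.65307 ≈ 16.2876 mm.
Sensor diagonal = √(59.5² + 36.22²) = √4852.1384 ≈ 69.6573 mm.
Diagonal AOV = 2·arctan(69.6573 / (2 × 16.2876)) = 2·arctan(2.13835) ≈ 129.8736°.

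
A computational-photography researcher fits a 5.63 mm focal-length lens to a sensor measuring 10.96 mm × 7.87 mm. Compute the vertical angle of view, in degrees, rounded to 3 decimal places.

Angle of view α = 2·arctan(h/2f) with h = 7.87 mm and f = 5.63 mm.
h/2f = 0.69893; arctan(0.69893) ≈ 34.9510°, so α ≈ 69.9020°.

69.902°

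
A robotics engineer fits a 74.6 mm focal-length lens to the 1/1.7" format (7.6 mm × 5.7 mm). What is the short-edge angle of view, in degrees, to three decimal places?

Angle of view α = 2·arctan(h/2f) with h = 5.7 mm and f = 74.6 mm.
h/2f = 0.03820; arctan(0.03820) ≈ 2.1878°, so α ≈ 4.3757°.

4.376°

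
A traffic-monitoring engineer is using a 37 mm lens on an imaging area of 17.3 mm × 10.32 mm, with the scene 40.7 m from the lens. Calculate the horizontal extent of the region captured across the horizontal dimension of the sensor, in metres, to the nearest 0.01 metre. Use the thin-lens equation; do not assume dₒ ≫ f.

dₒ: 40.7 m = 40700 mm.
Similar triangles through the lens centre give W/dₒ = w/dᵢ; with 1/f = 1/dₒ + 1/dᵢ this gives W = w·(dₒ − f)/f.
W = 17.3 mm × (40700 − 37) / 37 = 17.3 × 1099.0000 ≈ 19012.700 mm = 19.0127 m.

19.01 m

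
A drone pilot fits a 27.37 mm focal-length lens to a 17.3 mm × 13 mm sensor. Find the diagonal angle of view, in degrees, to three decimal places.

43.140°

Sensor diagonal = √(17.3² + 13²) = √468.2900 ≈ 21.6400 mm.
Angle of view α = 2·arctan(d/2f) with d = 21.6400 mm and f = 27.37 mm.
d/2f = 0.39532; arctan(0.39532) ≈ 21.5701°, so α ≈ 43.1401°.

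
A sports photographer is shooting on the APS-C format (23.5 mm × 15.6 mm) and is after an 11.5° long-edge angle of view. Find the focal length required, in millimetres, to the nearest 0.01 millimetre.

From α = 2·arctan(w/2f) we get f = w / (2·tan(α/2)).
With w = 23.5 mm and α/2 = 5.75°, tan(α/2) ≈ 0.10069, so f ≈ 23.5 / 0.20139 ≈ 116.6894 mm.

116.69 mm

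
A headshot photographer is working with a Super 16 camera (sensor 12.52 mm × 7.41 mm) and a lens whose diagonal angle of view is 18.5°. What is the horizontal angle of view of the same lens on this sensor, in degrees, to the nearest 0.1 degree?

16.0°

Sensor diagonal = √(12.52² + 7.41²) = √211.6585 ≈ 14.5485 mm.
From the diagonal AOV: f = 14.5485 / (2·tan(9.25°)) = 14.5485 / 0.32572 ≈ 44.6655 mm.
Horizontal AOV = 2·arctan(12.52 / (2 × 44.6655)) = 2·arctan(0.14015) ≈ 15.9564°.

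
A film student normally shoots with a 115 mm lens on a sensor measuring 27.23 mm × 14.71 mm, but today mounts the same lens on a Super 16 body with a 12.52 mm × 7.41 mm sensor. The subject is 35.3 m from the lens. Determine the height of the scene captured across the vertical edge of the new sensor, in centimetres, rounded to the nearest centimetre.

The focal length stays 115 mm; the relevant sensor dimension is now h = 7.41 mm. Object distance dₒ = 35.3 m = 35300 mm.
Thin-lens field height W = h·(dₒ − f)/f = 7.41 × (35300 − 115)/115 ≈ 2267.138 mm = 226.714 cm.

227 cm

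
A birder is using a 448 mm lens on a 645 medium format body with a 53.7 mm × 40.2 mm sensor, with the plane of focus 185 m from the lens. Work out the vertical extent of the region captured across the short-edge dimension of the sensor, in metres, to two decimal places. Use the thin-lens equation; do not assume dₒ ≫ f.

dₒ: 185 m = 185000 mm.
Similar triangles through the lens centre give W/dₒ = h/dᵢ; with 1/f = 1/dₒ + 1/dᵢ this gives W = h·(dₒ − f)/f.
W = 40.2 mm × (185000 − 448) / 448 = 40.2 × 411.9464 ≈ 16560.246 mm = 16.5602 m.

16.56 m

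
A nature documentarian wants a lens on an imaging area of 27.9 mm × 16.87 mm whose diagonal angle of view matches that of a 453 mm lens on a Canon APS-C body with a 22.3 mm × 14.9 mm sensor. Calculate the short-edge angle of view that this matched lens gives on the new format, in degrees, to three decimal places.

Sensor diagonal = √(22.3² + 14.9²) = √719.3000 ≈ 26.8198 mm.
Sensor diagonal = √(27.9² + 16.87²) = √1063.0069 ≈ 32.6038 mm.
Equal diagonal AOV ⇒ f₂ = f₁ · 32.6038/26.8198 = 453 × 1.21566 ≈ 550.6951 mm.
Short-edge AOV on the new format = 2·arctan(16.87 / (2 × 550.6951)) = 2·arctan(0.01532) ≈ 1.7551°.

1.755°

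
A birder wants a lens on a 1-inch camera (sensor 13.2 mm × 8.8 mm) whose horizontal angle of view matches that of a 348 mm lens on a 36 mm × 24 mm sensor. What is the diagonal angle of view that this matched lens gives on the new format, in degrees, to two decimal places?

7.11°

Equal horizontal AOV ⇒ f₂ = f₁ · 13.2/36 = 348 × 0.36667 ≈ 127.6000 mm.
Sensor diagonal = √(13.2² + 8.8²) = √251.6800 ≈ 15.8644 mm.
Diagonal AOV on the new format = 2·arctan(15.8644 / (2 × 127.6000)) = 2·arctan(0.06216) ≈ 7.1144°.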